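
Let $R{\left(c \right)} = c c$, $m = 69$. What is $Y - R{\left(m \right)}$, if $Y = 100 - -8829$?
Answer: $4168$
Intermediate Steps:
$Y = 8929$ ($Y = 100 + 8829 = 8929$)
$R{\left(c \right)} = c^{2}$
$Y - R{\left(m \right)} = 8929 - 69^{2} = 8929 - 4761 = 4168$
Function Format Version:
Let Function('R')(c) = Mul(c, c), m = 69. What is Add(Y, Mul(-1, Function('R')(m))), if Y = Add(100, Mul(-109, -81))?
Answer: 4168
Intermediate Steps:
Y = 8929 (Y = Add(100, 8829) = 8929)
Function('R')(c) = Pow(c, 2)
Add(Y, Mul(-1, Function('R')(m))) = Add(8929, Mul(-1, Pow(69, 2))) = Add(8929, Mul(-1, 4761)) = Add(8929, -4761) = 4168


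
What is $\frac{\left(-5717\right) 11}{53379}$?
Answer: $- \frac{62887}{53379} \approx -1.1781$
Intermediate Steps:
$\frac{\left(-5717\right) 11}{53379} = \left(-62887\right) \frac{1}{53379} = - \frac{62887}{53379}$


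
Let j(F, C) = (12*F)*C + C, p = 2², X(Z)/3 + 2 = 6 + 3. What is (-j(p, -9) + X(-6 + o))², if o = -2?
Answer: 213444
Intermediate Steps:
X(Z) = 21 (X(Z) = -6 + 3*(6 + 3) = -6 + 3*9 = -6 + 27 = 21)
p = 4
j(F, C) = C + 12*C*F (j(F, C) = 12*C*F + C = C + 12*C*F)
(-j(p, -9) + X(-6 + o))² = (-(-9)*(1 + 12*4) + 21)² = (-(-9)*(1 + 48) + 21)² = (-(-9)*49 + 21)² = (-1*(-441) + 21)² = (441 + 21)² = 462² = 213444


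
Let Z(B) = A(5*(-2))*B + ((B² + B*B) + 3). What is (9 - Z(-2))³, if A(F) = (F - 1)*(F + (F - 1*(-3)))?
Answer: 51478848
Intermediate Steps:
A(F) = (-1 + F)*(3 + 2*F) (A(F) = (-1 + F)*(F + (F + 3)) = (-1 + F)*(F + (3 + F)) = (-1 + F)*(3 + 2*F))
Z(B) = 3 + 2*B² + 187*B (Z(B) = (-3 + 5*(-2) + 2*(5*(-2))²)*B + ((B² + B*B) + 3) = (-3 - 10 + 2*(-10)²)*B + ((B² + B²) + 3) = (-3 - 10 + 2*100)*B + (2*B² + 3) = (-3 - 10 + 200)*B + (3 + 2*B²) = 187*B + (3 + 2*B²) = 3 + 2*B² + 187*B)
(9 - Z(-2))³ = (9 - (3 + 2*(-2)² + 187*(-2)))³ = (9 - (3 + 2*4 - 374))³ = (9 - (3 + 8 - 374))³ = (9 - 1*(-363))³ = (9 + 363)³ = 372³ = 51478848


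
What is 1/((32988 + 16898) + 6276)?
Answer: 1/56162 ≈ 1.7806e-5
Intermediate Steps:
1/((32988 + 16898) + 6276) = 1/(49886 + 6276) = 1/56162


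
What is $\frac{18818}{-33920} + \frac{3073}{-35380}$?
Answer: $- \frac{3850085}{6000448} \approx -0.64163$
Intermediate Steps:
$\frac{18818}{-33920} + \frac{3073}{-35380} = 18818 \left(- \frac{1}{33920}\right) + 3073 \left(- \frac{1}{35380}\right) = - \frac{9409}{16960} - \frac{3073}{35380} = - \frac{3850085}{6000448}$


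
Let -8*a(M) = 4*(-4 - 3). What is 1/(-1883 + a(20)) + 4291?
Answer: 16129867/3759 ≈ 4291.0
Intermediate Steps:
a(M) = 7/2 (a(M) = -(-4 - 3)/2 = -(-7)/2 = -⅛*(-28) = 7/2)
1/(-1883 + a(20)) + 4291 = 1/(-1883 + 7/2) + 4291 = 1/(-3759/2) + 4291 = -2/3759 + 4291 = 16129867/3759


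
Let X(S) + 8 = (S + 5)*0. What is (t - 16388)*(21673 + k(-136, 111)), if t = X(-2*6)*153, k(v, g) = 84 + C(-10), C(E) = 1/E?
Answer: -1915912614/5 ≈ -3.8318e+8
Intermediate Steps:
X(S) = -8 (X(S) = -8 + (S + 5)*0 = -8 + (5 + S)*0 = -8 + 0 = -8)
k(v, g) = 839/10 (k(v, g) = 84 + 1/(-10) = 84 - 1/10 = 839/10)
t = -1224 (t = -8*153 = -1224)
(t - 16388)*(21673 + k(-136, 111)) = (-1224 - 16388)*(21673 + 839/10) = -17612*217569/10 = -1915912614/5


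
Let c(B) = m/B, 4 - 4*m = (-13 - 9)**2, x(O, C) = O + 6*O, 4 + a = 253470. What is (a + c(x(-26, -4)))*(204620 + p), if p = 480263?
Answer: 15797145550478/91 ≈ 1.7359e+11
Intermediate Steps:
a = 253466 (a = -4 + 253470 = 253466)
x(O, C) = 7*O
m = -120 (m = 1 - (-13 - 9)**2/4 = 1 - 1/4*(-22)**2 = 1 - 1/4*484 = 1 - 121 = -120)
c(B) = -120/B
(a + c(x(-26, -4)))*(204620 + p) = (253466 - 120/(7*(-26)))*(204620 + 480263) = (253466 - 120/(-182))*684883 = (253466 - 120*(-1/182))*684883 = (253466 + 60/91)*684883 = (23065466/91)*684883 = 15797145550478/91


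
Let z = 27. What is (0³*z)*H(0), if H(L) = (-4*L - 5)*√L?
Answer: 0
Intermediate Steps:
H(L) = √L*(-5 - 4*L) (H(L) = (-5 - 4*L)*√L = √L*(-5 - 4*L))
(0³*z)*H(0) = (0³*27)*(√0*(-5 - 4*0)) = (0*27)*(0*(-5 + 0)) = 0*(0*(-5)) = 0*0 = 0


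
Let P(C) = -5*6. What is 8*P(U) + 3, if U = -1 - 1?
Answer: -237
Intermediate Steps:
U = -2
P(C) = -30
8*P(U) + 3 = 8*(-30) + 3 = -240 + 3 = -237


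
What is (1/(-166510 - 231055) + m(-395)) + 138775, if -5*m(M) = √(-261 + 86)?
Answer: 55172082874/397565 - I*√7 ≈ 1.3878e+5 - 2.6458*I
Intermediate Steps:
m(M) = -I*√7 (m(M) = -√(-261 + 86)/5 = -I*√7)
(1/(-166510 - 231055) + m(-395)) + 138775 = (1/(-166510 - 231055) - I*√7) + 138775 = (1/(-397565) - I*√7) + 138775 = (-1/397565 - I*√7) + 138775 = 55172082874/397565 - I*√7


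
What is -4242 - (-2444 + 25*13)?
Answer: -2123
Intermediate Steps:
-4242 - (-2444 + 25*13) = -4242 - (-2444 + 325) = -4242 - 1*(-2119) = -4242 + 2119 = -2123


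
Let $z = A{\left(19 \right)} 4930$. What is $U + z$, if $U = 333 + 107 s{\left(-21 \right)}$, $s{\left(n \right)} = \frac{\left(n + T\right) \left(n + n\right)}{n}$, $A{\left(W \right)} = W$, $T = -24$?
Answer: $84373$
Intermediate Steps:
$z = 93670$ ($z = 19 \cdot 4930 = 93670$)
$s{\left(n \right)} = -48 + 2 n$ ($s{\left(n \right)} = \frac{\left(n - 24\right) \left(n + n\right)}{n} = \frac{\left(-24 + n\right) 2 n}{n} = \frac{2 n \left(-24 + n\right)}{n} = -48 + 2 n$)
$U = -9297$ ($U = 333 + 107 \left(-48 + 2 \left(-21\right)\right) = 333 + 107 \left(-48 - 42\right) = 333 + 107 \left(-90\right) = 333 - 9630 = -9297$)
$U + z = -9297 + 93670 = 84373$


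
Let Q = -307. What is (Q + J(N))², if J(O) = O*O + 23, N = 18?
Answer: 1600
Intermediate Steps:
J(O) = 23 + O² (J(O) = O² + 23 = 23 + O²)
(Q + J(N))² = (-307 + (23 + 18²))² = (-307 + (23 + 324))² = (-307 + 347)² = 40² = 1600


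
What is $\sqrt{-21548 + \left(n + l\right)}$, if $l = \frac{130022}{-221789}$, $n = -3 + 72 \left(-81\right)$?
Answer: $\frac{111 i \sqrt{109326229981}}{221789} \approx 165.48 i$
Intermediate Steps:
$n = -5835$ ($n = -3 - 5832 = -5835$)
$l = - \frac{130022}{221789}$ ($l = 130022 \left(- \frac{1}{221789}\right) = - \frac{130022}{221789} \approx -0.58624$)
$\sqrt{-21548 + \left(n + l\right)} = \sqrt{-21548 - \frac{1294268837}{221789}} = \sqrt{- \frac{6073378209}{221789}} = \frac{111 i \sqrt{109326229981}}{221789}$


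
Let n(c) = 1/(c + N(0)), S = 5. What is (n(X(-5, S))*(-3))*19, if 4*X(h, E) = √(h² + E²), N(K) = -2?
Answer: 912/7 + 570*√2/7 ≈ 245.44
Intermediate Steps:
X(h, E) = √(E² + h²)/4 (X(h, E) = √(h² + E²)/4 = √(E² + h²)/4)
n(c) = 1/(-2 + c) (n(c) = 1/(c - 2) = 1/(-2 + c))
(n(X(-5, S))*(-3))*19 = (-3/(-2 + √(5² + (-5)²)/4))*19 = (-3/(-2 + √(25 + 25)/4))*19 = (-3/(-2 + √50/4))*19 = (-3/(-2 + (5*√2)/4))*19 = (-3/(-2 + 5*√2/4))*19 = -3/(-2 + 5*√2/4)*19 = -57/(-2 + 5*√2/4)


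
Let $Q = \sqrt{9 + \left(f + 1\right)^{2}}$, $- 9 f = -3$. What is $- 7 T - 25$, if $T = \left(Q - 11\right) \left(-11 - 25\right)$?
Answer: $-2797 + 84 \sqrt{97} \approx -1969.7$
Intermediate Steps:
$f = \frac{1}{3}$ ($f = \left(- \frac{1}{9}\right) \left(-3\right) = \frac{1}{3} \approx 0.33333$)
$Q = \frac{\sqrt{97}}{3}$ ($Q = \sqrt{9 + \left(\frac{1}{3} + 1\right)^{2}} = \sqrt{9 + \left(\frac{4}{3}\right)^{2}} = \sqrt{9 + \frac{16}{9}} = \sqrt{\frac{97}{9}} = \frac{\sqrt{97}}{3} \approx 3.283$)
$T = 396 - 12 \sqrt{97}$ ($T = \left(\frac{\sqrt{97}}{3} - 11\right) \left(-11 - 25\right) = \left(-11 + \frac{\sqrt{97}}{3}\right) \left(-36\right) = 396 - 12 \sqrt{97} \approx 277.81$)
$- 7 T - 25 = - 7 \left(396 - 12 \sqrt{97}\right) - 25 = \left(-2772 + 84 \sqrt{97}\right) - 25 = -2797 + 84 \sqrt{97}$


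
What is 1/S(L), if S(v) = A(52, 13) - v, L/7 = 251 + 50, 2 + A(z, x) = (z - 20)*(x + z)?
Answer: -1/29 ≈ -0.034483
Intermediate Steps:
A(z, x) = -2 + (-20 + z)*(x + z) (A(z, x) = -2 + (z - 20)*(x + z) = -2 + (-20 + z)*(x + z))
L = 2107 (L = 7*(251 + 50) = 7*301 = 2107)
S(v) = 2078 - v (S(v) = (-2 + 52² - 20*13 - 20*52 + 13*52) - v = (-2 + 2704 - 260 - 1040 + 676) - v = 2078 - v)
1/S(L) = 1/(2078 - 1*2107) = 1/(2078 - 2107) = 1/(-29) = -1/29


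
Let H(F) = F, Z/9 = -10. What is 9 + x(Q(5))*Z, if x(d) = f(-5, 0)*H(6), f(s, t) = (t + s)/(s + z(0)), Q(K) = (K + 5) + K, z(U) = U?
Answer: -531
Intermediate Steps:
Z = -90 (Z = 9*(-10) = -90)
Q(K) = 5 + 2*K (Q(K) = (5 + K) + K = 5 + 2*K)
f(s, t) = (s + t)/s (f(s, t) = (t + s)/(s + 0) = (s + t)/s)
x(d) = 6 (x(d) = ((-5 + 0)/(-5))*6 = -⅕*(-5)*6 = 1*6 = 6)
9 + x(Q(5))*Z = 9 + 6*(-90) = 9 - 540 = -531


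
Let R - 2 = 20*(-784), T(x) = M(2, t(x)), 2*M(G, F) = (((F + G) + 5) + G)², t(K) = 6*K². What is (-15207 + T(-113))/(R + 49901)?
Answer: 5871053715/68446 ≈ 85776.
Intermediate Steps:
M(G, F) = (5 + F + 2*G)²/2 (M(G, F) = (((F + G) + 5) + G)²/2 = ((5 + F + G) + G)²/2 = (5 + F + 2*G)²/2)
T(x) = (9 + 6*x²)²/2 (T(x) = (5 + 6*x² + 2*2)²/2 = (5 + 6*x² + 4)²/2 = (9 + 6*x²)²/2)
R = -15678 (R = 2 + 20*(-784) = 2 - 15680 = -15678)
(-15207 + T(-113))/(R + 49901) = (-15207 + 9*(3 + 2*(-113)²)²/2)/(-15678 + 49901) = (-15207 + 9*(3 + 2*12769)²/2)/34223 = (-15207 + 9*(3 + 25538)²/2)*(1/34223) = (-15207 + (9/2)*25541²)*(1/34223) = (-15207 + (9/2)*652342681)*(1/34223) = (-15207 + 5871084129/2)*(1/34223) = (5871053715/2)*(1/34223) = 5871053715/68446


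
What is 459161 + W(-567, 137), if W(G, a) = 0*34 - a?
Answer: 459024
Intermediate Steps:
W(G, a) = -a (W(G, a) = 0 - a = -a)
459161 + W(-567, 137) = 459161 - 1*137 = 459161 - 137 = 459024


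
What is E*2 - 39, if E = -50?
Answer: -139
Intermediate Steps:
E*2 - 39 = -50*2 - 39 = -100 - 39 = -139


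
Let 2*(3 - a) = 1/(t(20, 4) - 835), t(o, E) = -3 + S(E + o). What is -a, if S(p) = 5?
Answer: -4999/1666 ≈ -3.0006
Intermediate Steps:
t(o, E) = 2 (t(o, E) = -3 + 5 = 2)
a = 4999/1666 (a = 3 - 1/(2*(2 - 835)) = 3 - ½/(-833) = 3 - ½*(-1/833) = 3 + 1/1666 = 4999/1666 ≈ 3.0006)
-a = -1*4999/1666 = -4999/1666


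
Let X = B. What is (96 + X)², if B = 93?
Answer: 35721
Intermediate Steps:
X = 93
(96 + X)² = (96 + 93)² = 189² = 35721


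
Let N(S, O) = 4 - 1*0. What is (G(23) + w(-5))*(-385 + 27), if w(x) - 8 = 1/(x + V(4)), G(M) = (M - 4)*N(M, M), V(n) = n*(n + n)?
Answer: -812302/27 ≈ -30085.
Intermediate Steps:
V(n) = 2*n² (V(n) = n*(2*n) = 2*n²)
N(S, O) = 4 (N(S, O) = 4 + 0 = 4)
G(M) = -16 + 4*M (G(M) = (M - 4)*4 = (-4 + M)*4 = -16 + 4*M)
w(x) = 8 + 1/(32 + x) (w(x) = 8 + 1/(x + 2*4²) = 8 + 1/(x + 2*16) = 8 + 1/(x + 32) = 8 + 1/(32 + x))
(G(23) + w(-5))*(-385 + 27) = ((-16 + 4*23) + (257 + 8*(-5))/(32 - 5))*(-385 + 27) = ((-16 + 92) + (257 - 40)/27)*(-358) = (76 + (1/27)*217)*(-358) = (76 + 217/27)*(-358) = (2269/27)*(-358) = -812302/27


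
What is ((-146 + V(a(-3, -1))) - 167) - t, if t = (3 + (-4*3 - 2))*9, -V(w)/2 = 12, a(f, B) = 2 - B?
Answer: -238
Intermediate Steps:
V(w) = -24 (V(w) = -2*12 = -24)
t = -99 (t = (3 + (-12 - 2))*9 = (3 - 14)*9 = -11*9 = -99)
((-146 + V(a(-3, -1))) - 167) - t = ((-146 - 24) - 167) - 1*(-99) = (-170 - 167) + 99 = -337 + 99 = -238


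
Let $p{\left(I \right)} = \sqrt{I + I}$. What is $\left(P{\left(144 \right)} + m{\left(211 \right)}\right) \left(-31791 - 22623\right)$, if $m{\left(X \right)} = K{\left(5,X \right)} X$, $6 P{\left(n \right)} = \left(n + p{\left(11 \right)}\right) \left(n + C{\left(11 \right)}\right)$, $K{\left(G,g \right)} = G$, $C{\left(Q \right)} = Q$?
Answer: $-259826850 - 1405695 \sqrt{22} \approx -2.6642 \cdot 10^{8}$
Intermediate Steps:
$p{\left(I \right)} = \sqrt{2} \sqrt{I}$ ($p{\left(I \right)} = \sqrt{2 I} = \sqrt{2} \sqrt{I}$)
$P{\left(n \right)} = \frac{\left(11 + n\right) \left(n + \sqrt{22}\right)}{6}$ ($P{\left(n \right)} = \frac{\left(n + \sqrt{2} \sqrt{11}\right) \left(n + 11\right)}{6} = \frac{\left(n + \sqrt{22}\right) \left(11 + n\right)}{6} = \frac{\left(11 + n\right) \left(n + \sqrt{22}\right)}{6}$)
$m{\left(X \right)} = 5 X$
$\left(P{\left(144 \right)} + m{\left(211 \right)}\right) \left(-31791 - 22623\right) = \left(\left(\frac{144^{2}}{6} + \frac{11}{6} \cdot 144 + \frac{11 \sqrt{22}}{6} + \frac{1}{6} \cdot 144 \sqrt{22}\right) + 5 \cdot 211\right) \left(-31791 - 22623\right) = \left(\left(\frac{1}{6} \cdot 20736 + 264 + \frac{11 \sqrt{22}}{6} + 24 \sqrt{22}\right) + 1055\right) \left(-54414\right) = \left(\left(3456 + 264 + \frac{11 \sqrt{22}}{6} + 24 \sqrt{22}\right) + 1055\right) \left(-54414\right) = \left(\left(3720 + \frac{155 \sqrt{22}}{6}\right) + 1055\right) \left(-54414\right) = \left(4775 + \frac{155 \sqrt{22}}{6}\right) \left(-54414\right) = -259826850 - 1405695 \sqrt{22}$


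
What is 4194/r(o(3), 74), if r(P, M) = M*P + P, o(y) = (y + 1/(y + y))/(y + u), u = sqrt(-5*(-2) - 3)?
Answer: 25164/475 + 8388*sqrt(7)/475 ≈ 99.698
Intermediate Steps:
u = sqrt(7) (u = sqrt(10 - 3) = sqrt(7) ≈ 2.6458)
o(y) = (y + 1/(2*y))/(y + sqrt(7)) (o(y) = (y + 1/(y + y))/(y + sqrt(7)) = (y + 1/(2*y))/(y + sqrt(7)))
r(P, M) = P + M*P
4194/r(o(3), 74) = 4194/((((1/2 + 3**2)/(3*(3 + sqrt(7))))*(1 + 74))) = 4194/((((1/2 + 9)/(3*(3 + sqrt(7))))*75)) = 4194/((((1/3)*(19/2)/(3 + sqrt(7)))*75)) = 4194/(((19/(6*(3 + sqrt(7))))*75)) = 4194/((475/(2*(3 + sqrt(7))))) = 4194*(6/475 + 2*sqrt(7)/475) = 25164/475 + 8388*sqrt(7)/475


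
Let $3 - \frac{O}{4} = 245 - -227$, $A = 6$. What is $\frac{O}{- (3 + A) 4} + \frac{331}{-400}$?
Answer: $\frac{184621}{3600} \approx 51.284$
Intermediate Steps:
$O = -1876$ ($O = 12 - 4 \left(245 - -227\right) = 12 - 4 \left(245 + 227\right) = 12 - 1888 = -1876$)
$\frac{O}{- (3 + A) 4} + \frac{331}{-400} = - \frac{1876}{- (3 + 6) 4} + \frac{331}{-400} = - \frac{1876}{\left(-1\right) 9 \cdot 4} + 331 \left(- \frac{1}{400}\right) = - \frac{1876}{\left(-9\right) 4} - \frac{331}{400} = - \frac{1876}{-36} - \frac{331}{400} = \left(-1876\right) \left(- \frac{1}{36}\right) - \frac{331}{400} = \frac{469}{9} - \frac{331}{400} = \frac{184621}{3600}$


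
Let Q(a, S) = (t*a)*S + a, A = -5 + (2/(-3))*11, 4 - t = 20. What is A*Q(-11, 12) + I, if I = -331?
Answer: -78730/3 ≈ -26243.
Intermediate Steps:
t = -16 (t = 4 - 1*20 = 4 - 20 = -16)
A = -37/3 (A = -5 + (2*(-1/3))*11 = -5 - 2/3*11 = -5 - 22/3 = -37/3 ≈ -12.333)
Q(a, S) = a - 16*S*a (Q(a, S) = (-16*a)*S + a = -16*S*a + a = a - 16*S*a)
A*Q(-11, 12) + I = -(-407)*(1 - 16*12)/3 - 331 = -(-407)*(1 - 192)/3 - 331 = -(-407)*(-191)/3 - 331 = -37/3*2101 - 331 = -77737/3 - 331 = -78730/3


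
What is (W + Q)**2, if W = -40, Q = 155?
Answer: 13225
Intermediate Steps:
(W + Q)**2 = (-40 + 155)**2 = 115**2 = 13225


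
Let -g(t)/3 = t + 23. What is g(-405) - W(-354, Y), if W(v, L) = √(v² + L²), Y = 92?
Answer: 1146 - 2*√33445 ≈ 780.24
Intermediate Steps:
g(t) = -69 - 3*t (g(t) = -3*(t + 23) = -3*(23 + t) = -69 - 3*t)
W(v, L) = √(L² + v²)
g(-405) - W(-354, Y) = (-69 - 3*(-405)) - √(92² + (-354)²) = (-69 + 1215) - √(8464 + 125316) = 1146 - √133780 = 1146 - 2*√33445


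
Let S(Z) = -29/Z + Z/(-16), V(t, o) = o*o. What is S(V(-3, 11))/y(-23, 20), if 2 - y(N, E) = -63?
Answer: -3021/25168 ≈ -0.12003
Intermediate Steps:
y(N, E) = 65 (y(N, E) = 2 - 1*(-63) = 2 + 63 = 65)
V(t, o) = o²
S(Z) = -29/Z - Z/16 (S(Z) = -29/Z + Z*(-1/16) = -29/Z - Z/16)
S(V(-3, 11))/y(-23, 20) = (-29/(11²) - 1/16*11²)/65 = (-29/121 - 1/16*121)*(1/65) = (-29*1/121 - 121/16)*(1/65) = (-29/121 - 121/16)*(1/65) = -15105/1936*1/65 = -3021/25168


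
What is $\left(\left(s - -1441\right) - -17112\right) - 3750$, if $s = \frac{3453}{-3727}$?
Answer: $\frac{55167328}{3727} \approx 14802.0$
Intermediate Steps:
$s = - \frac{3453}{3727}$ ($s = 3453 \left(- \frac{1}{3727}\right) = - \frac{3453}{3727} \approx -0.92648$)
$\left(\left(s - -1441\right) - -17112\right) - 3750 = \left(\left(- \frac{3453}{3727} - -1441\right) - -17112\right) - 3750 = \left(\left(- \frac{3453}{3727} + 1441\right) + 17112\right) - 3750 = \left(\frac{5367154}{3727} + 17112\right) - 3750 = \frac{69143578}{3727} - 3750 = \frac{55167328}{3727}$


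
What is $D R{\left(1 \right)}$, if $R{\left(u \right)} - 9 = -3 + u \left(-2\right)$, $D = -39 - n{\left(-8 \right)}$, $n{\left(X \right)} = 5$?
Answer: $-176$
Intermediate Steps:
$D = -44$ ($D = -39 - 5 = -44$)
$R{\left(u \right)} = 6 - 2 u$ ($R{\left(u \right)} = 9 + \left(-3 + u \left(-2\right)\right) = 9 - \left(3 + 2 u\right) = 6 - 2 u$)
$D R{\left(1 \right)} = - 44 \left(6 - 2\right) = \left(-44\right) 4 = -176$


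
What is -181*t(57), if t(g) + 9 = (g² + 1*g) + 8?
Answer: -598205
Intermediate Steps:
t(g) = -1 + g + g² (t(g) = -9 + ((g² + 1*g) + 8) = -9 + ((g² + g) + 8) = -9 + ((g + g²) + 8) = -9 + (8 + g + g²) = -1 + g + g²)
-181*t(57) = -181*(-1 + 57 + 57²) = -181*(-1 + 57 + 3249) = -181*3305 = -598205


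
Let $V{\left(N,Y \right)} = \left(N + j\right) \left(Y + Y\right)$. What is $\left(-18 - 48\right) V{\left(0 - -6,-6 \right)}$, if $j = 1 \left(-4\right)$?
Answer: $1584$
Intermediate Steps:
$j = -4$
$V{\left(N,Y \right)} = 2 Y \left(-4 + N\right)$ ($V{\left(N,Y \right)} = \left(N - 4\right) \left(Y + Y\right) = \left(-4 + N\right) 2 Y = 2 Y \left(-4 + N\right)$)
$\left(-18 - 48\right) V{\left(0 - -6,-6 \right)} = \left(-18 - 48\right) 2 \left(-6\right) \left(-4 + \left(0 - -6\right)\right) = - 66 \cdot 2 \left(-6\right) \left(-4 + \left(0 + 6\right)\right) = - 66 \cdot 2 \left(-6\right) \left(-4 + 6\right) = - 66 \cdot 2 \left(-6\right) 2 = \left(-66\right) \left(-24\right) = 1584$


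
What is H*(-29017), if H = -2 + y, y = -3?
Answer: 145085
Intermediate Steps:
H = -5 (H = -2 - 3 = -5)
H*(-29017) = -5*(-29017) = 145085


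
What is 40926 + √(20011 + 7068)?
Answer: 40926 + √27079 ≈ 41091.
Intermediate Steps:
40926 + √(20011 + 7068) = 40926 + √27079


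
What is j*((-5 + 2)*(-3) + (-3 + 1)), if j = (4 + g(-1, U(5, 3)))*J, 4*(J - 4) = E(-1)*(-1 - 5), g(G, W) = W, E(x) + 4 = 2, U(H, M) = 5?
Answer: 441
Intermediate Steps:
E(x) = -2 (E(x) = -4 + 2 = -2)
J = 7 (J = 4 + (-2*(-1 - 5))/4 = 4 + (-2*(-6))/4 = 4 + (1/4)*12 = 4 + 3 = 7)
j = 63 (j = (4 + 5)*7 = 9*7 = 63)
j*((-5 + 2)*(-3) + (-3 + 1)) = 63*((-5 + 2)*(-3) + (-3 + 1)) = 63*(-3*(-3) - 2) = 63*(9 - 2) = 63*7 = 441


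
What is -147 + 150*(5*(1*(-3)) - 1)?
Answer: -2547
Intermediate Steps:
-147 + 150*(5*(1*(-3)) - 1) = -147 + 150*(5*(-3) - 1) = -147 + 150*(-15 - 1) = -147 + 150*(-16) = -147 - 2400 = -2547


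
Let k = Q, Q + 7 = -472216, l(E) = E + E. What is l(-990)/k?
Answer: 1980/472223 ≈ 0.0041929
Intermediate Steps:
l(E) = 2*E
Q = -472223 (Q = -7 - 472216 = -472223)
k = -472223
l(-990)/k = (2*(-990))/(-472223) = -1980*(-1/472223) = 1980/472223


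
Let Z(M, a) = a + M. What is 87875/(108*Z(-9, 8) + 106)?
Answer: -87875/2 ≈ -43938.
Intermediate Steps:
Z(M, a) = M + a
87875/(108*Z(-9, 8) + 106) = 87875/(108*(-9 + 8) + 106) = 87875/(108*(-1) + 106) = 87875/(-108 + 106) = 87875/(-2) = 87875*(-½) = -87875/2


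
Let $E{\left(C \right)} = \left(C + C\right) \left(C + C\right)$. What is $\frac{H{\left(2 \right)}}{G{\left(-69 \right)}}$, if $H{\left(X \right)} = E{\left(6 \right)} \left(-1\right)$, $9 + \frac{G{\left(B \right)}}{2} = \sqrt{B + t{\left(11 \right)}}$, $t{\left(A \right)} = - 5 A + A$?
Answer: $\frac{324}{97} + \frac{36 i \sqrt{113}}{97} \approx 3.3402 + 3.9452 i$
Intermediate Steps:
$t{\left(A \right)} = - 4 A$
$E{\left(C \right)} = 4 C^{2}$ ($E{\left(C \right)} = 2 C 2 C = 4 C^{2}$)
$G{\left(B \right)} = -18 + 2 \sqrt{-44 + B}$ ($G{\left(B \right)} = -18 + 2 \sqrt{B - 44} = -18 + 2 \sqrt{-44 + B}$)
$H{\left(X \right)} = -144$ ($H{\left(X \right)} = 4 \cdot 6^{2} \left(-1\right) = 4 \cdot 36 \left(-1\right) = 144 \left(-1\right) = -144$)
$\frac{H{\left(2 \right)}}{G{\left(-69 \right)}} = - \frac{144}{-18 + 2 \sqrt{-44 - 69}} = - \frac{144}{-18 + 2 \sqrt{-113}} = - \frac{144}{-18 + 2 i \sqrt{113}}$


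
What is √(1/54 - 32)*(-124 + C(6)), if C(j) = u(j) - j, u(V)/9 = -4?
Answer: -83*I*√10362/9 ≈ -938.77*I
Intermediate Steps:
u(V) = -36 (u(V) = 9*(-4) = -36)
C(j) = -36 - j
√(1/54 - 32)*(-124 + C(6)) = √(1/54 - 32)*(-124 + (-36 - 1*6)) = √(1/54 - 32)*(-124 + (-36 - 6)) = √(-1727/54)*(-124 - 42) = (I*√10362/18)*(-166) = -83*I*√10362/9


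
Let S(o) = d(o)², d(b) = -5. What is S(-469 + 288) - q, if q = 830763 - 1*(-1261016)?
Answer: -2091754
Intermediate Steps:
q = 2091779 (q = 830763 + 1261016 = 2091779)
S(o) = 25 (S(o) = (-5)² = 25)
S(-469 + 288) - q = 25 - 1*2091779 = 25 - 2091779 = -2091754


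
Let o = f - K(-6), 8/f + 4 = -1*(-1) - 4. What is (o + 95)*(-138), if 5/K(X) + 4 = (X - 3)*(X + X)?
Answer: -4712217/364 ≈ -12946.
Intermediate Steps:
K(X) = 5/(-4 + 2*X*(-3 + X)) (K(X) = 5/(-4 + (X - 3)*(X + X)) = 5/(-4 + (-3 + X)*(2*X)) = 5/(-4 + 2*X*(-3 + X)))
f = -8/7 (f = 8/(-4 + (-1*(-1) - 4)) = 8/(-4 + (1 - 4)) = 8/(-4 - 3) = 8/(-7) = 8*(-⅐) = -8/7 ≈ -1.1429)
o = -867/728 (o = -8/7 - 5/(2*(-2 + (-6)² - 3*(-6))) = -8/7 - 5/(2*(-2 + 36 + 18)) = -8/7 - 5/(2*52) = -8/7 - 1*5/104 = -8/7 - 5/104 = -867/728 ≈ -1.1909)
(o + 95)*(-138) = (-867/728 + 95)*(-138) = (68293/728)*(-138) = -4712217/364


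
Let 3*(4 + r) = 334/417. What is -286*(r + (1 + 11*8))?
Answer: -30507334/1251 ≈ -24386.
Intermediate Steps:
r = -4670/1251 (r = -4 + (334/417)/3 = -4 + (334*(1/417))/3 = -4 + (⅓)*(334/417) = -4 + 334/1251 = -4670/1251 ≈ -3.7330)
-286*(r + (1 + 11*8)) = -286*(-4670/1251 + (1 + 11*8)) = -286*(-4670/1251 + (1 + 88)) = -286*(-4670/1251 + 89) = -286*106669/1251 = -30507334/1251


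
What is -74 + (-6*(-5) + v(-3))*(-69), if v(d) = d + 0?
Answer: -1937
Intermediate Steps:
v(d) = d
-74 + (-6*(-5) + v(-3))*(-69) = -74 + (-6*(-5) - 3)*(-69) = -74 + (30 - 3)*(-69) = -74 + 27*(-69) = -74 - 1863 = -1937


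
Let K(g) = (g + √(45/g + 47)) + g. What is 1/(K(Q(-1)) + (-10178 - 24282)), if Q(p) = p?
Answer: -17231/593814721 - √2/1187629442 ≈ -2.9019e-5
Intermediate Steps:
K(g) = √(47 + 45/g) + 2*g (K(g) = (g + √(47 + 45/g)) + g = √(47 + 45/g) + 2*g)
1/(K(Q(-1)) + (-10178 - 24282)) = 1/((√(47 + 45/(-1)) + 2*(-1)) + (-10178 - 24282)) = 1/((√(47 + 45*(-1)) - 2) - 34460) = 1/((√(47 - 45) - 2) - 34460) = 1/((√2 - 2) - 34460) = 1/((-2 + √2) - 34460) = 1/(-34462 + √2)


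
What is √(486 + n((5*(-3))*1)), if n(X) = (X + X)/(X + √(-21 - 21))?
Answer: √(486 + 30/(15 - I*√42)) ≈ 22.084 + 0.0165*I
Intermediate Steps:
n(X) = 2*X/(X + I*√42) (n(X) = (2*X)/(X + √(-42)) = (2*X)/(X + I*√42) = 2*X/(X + I*√42))
√(486 + n((5*(-3))*1)) = √(486 + 2*((5*(-3))*1)/((5*(-3))*1 + I*√42)) = √(486 + 2*(-15*1)/(-15*1 + I*√42)) = √(486 + 2*(-15)/(-15 + I*√42)) = √(486 - 30/(-15 + I*√42))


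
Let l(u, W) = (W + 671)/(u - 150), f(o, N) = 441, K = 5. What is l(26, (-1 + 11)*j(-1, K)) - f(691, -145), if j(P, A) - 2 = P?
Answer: -55365/124 ≈ -446.49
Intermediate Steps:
j(P, A) = 2 + P
l(u, W) = (671 + W)/(-150 + u)
l(26, (-1 + 11)*j(-1, K)) - f(691, -145) = (671 + (-1 + 11)*(2 - 1))/(-150 + 26) - 1*441 = (671 + 10*1)/(-124) - 441 = -(671 + 10)/124 - 441 = -1/124*681 - 441 = -681/124 - 441 = -55365/124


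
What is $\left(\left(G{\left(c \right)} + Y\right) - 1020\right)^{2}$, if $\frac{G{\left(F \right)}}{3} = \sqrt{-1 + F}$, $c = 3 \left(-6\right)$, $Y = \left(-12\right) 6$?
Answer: $1192293 - 6552 i \sqrt{19} \approx 1.1923 \cdot 10^{6} - 28560.0 i$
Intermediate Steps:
$Y = -72$
$c = -18$
$G{\left(F \right)} = 3 \sqrt{-1 + F}$
$\left(\left(G{\left(c \right)} + Y\right) - 1020\right)^{2} = \left(\left(3 \sqrt{-1 - 18} - 72\right) - 1020\right)^{2} = \left(\left(3 \sqrt{-19} - 72\right) - 1020\right)^{2} = \left(\left(3 i \sqrt{19} - 72\right) - 1020\right)^{2} = \left(\left(-72 + 3 i \sqrt{19}\right) - 1020\right)^{2} = \left(-1092 + 3 i \sqrt{19}\right)^{2}$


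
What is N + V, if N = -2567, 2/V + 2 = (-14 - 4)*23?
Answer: -533937/208 ≈ -2567.0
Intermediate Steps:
V = -1/208 (V = 2/(-2 + (-14 - 4)*23) = 2/(-2 - 18*23) = 2/(-2 - 414) = 2/(-416) = 2*(-1/416) = -1/208 ≈ -0.0048077)
N + V = -2567 - 1/208 = -533937/208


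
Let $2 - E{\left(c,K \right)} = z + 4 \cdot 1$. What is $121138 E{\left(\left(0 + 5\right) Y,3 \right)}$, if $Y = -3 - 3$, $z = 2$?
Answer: $-484552$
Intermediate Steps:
$Y = -6$ ($Y = -3 - 3 = -6$)
$E{\left(c,K \right)} = -4$ ($E{\left(c,K \right)} = 2 - \left(2 + 4 \cdot 1\right) = 2 - \left(2 + 4\right) = 2 - 6 = -4$)
$121138 E{\left(\left(0 + 5\right) Y,3 \right)} = 121138 \left(-4\right) = -484552$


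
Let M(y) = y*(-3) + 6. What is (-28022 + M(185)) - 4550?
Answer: -33121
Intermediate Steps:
M(y) = 6 - 3*y (M(y) = -3*y + 6 = 6 - 3*y)
(-28022 + M(185)) - 4550 = (-28022 + (6 - 3*185)) - 4550 = (-28022 + (6 - 555)) - 4550 = (-28022 - 549) - 4550 = -28571 - 4550 = -33121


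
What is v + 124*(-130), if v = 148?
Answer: -15972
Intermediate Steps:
v + 124*(-130) = 148 + 124*(-130) = 148 - 16120 = -15972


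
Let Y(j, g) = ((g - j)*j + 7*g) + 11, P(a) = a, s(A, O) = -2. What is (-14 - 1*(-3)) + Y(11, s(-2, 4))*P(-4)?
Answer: 573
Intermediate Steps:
Y(j, g) = 11 + 7*g + j*(g - j) (Y(j, g) = (j*(g - j) + 7*g) + 11 = (7*g + j*(g - j)) + 11 = 11 + 7*g + j*(g - j))
(-14 - 1*(-3)) + Y(11, s(-2, 4))*P(-4) = (-14 - 1*(-3)) + (11 - 1*11² + 7*(-2) - 2*11)*(-4) = (-14 + 3) + (11 - 1*121 - 14 - 22)*(-4) = -11 + (11 - 121 - 14 - 22)*(-4) = -11 - 146*(-4) = -11 + 584 = 573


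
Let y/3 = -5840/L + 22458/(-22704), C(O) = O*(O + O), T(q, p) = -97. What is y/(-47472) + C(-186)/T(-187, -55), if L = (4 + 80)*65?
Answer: -1131060547182257/1585629741696 ≈ -713.32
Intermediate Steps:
C(O) = 2*O**2 (C(O) = O*(2*O) = 2*O**2)
L = 5460 (L = 84*65 = 5460)
y = -2126767/344344 (y = 3*(-5840/5460 + 22458/(-22704)) = 3*(-5840*1/5460 + 22458*(-1/22704)) = 3*(-292/273 - 3743/3784) = 3*(-2126767/1033032) = -2126767/344344 ≈ -6.1763)
y/(-47472) + C(-186)/T(-187, -55) = -2126767/344344/(-47472) + (2*(-186)**2)/(-97) = -2126767/344344*(-1/47472) + (2*34596)*(-1/97) = 2126767/16346698368 + 69192*(-1/97) = 2126767/16346698368 - 69192/97 = -1131060547182257/1585629741696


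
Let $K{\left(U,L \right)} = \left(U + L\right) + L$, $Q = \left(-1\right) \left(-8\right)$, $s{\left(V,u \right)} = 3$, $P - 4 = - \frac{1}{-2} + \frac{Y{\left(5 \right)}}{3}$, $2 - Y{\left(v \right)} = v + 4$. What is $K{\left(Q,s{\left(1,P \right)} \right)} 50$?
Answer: $700$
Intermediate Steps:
$Y{\left(v \right)} = -2 - v$ ($Y{\left(v \right)} = 2 - \left(v + 4\right) = 2 - \left(4 + v\right) = -2 - v$)
$P = \frac{13}{6}$ ($P = 4 + \left(- \frac{1}{-2} + \frac{-2 - 5}{3}\right) = 4 + \left(\left(-1\right) \left(- \frac{1}{2}\right) + \left(-2 - 5\right) \frac{1}{3}\right) = 4 + \left(\frac{1}{2} - \frac{7}{3}\right) = 4 - \frac{11}{6} = \frac{13}{6} \approx 2.1667$)
$Q = 8$
$K{\left(U,L \right)} = U + 2 L$ ($K{\left(U,L \right)} = \left(L + U\right) + L = U + 2 L$)
$K{\left(Q,s{\left(1,P \right)} \right)} 50 = \left(8 + 2 \cdot 3\right) 50 = \left(8 + 6\right) 50 = 14 \cdot 50 = 700$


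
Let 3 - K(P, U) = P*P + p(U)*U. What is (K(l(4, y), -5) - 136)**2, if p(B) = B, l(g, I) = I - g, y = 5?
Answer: 25281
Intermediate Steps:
K(P, U) = 3 - P**2 - U**2 (K(P, U) = 3 - (P*P + U*U) = 3 - (P**2 + U**2) = 3 + (-P**2 - U**2) = 3 - P**2 - U**2)
(K(l(4, y), -5) - 136)**2 = ((3 - (5 - 1*4)**2 - 1*(-5)**2) - 136)**2 = ((3 - (5 - 4)**2 - 1*25) - 136)**2 = ((3 - 1*1**2 - 25) - 136)**2 = ((3 - 1*1 - 25) - 136)**2 = ((3 - 1 - 25) - 136)**2 = (-23 - 136)**2 = (-159)**2 = 25281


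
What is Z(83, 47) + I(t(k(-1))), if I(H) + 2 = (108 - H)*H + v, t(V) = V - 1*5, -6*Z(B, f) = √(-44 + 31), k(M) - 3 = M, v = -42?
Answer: -377 - I*√13/6 ≈ -377.0 - 0.60093*I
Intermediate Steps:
k(M) = 3 + M
Z(B, f) = -I*√13/6 (Z(B, f) = -√(-44 + 31)/6 = -I*√13/6)
t(V) = -5 + V (t(V) = V - 5 = -5 + V)
I(H) = -44 + H*(108 - H) (I(H) = -2 + ((108 - H)*H - 42) = -2 + (H*(108 - H) - 42) = -2 + (-42 + H*(108 - H)) = -44 + H*(108 - H))
Z(83, 47) + I(t(k(-1))) = -I*√13/6 + (-44 - (-5 + (3 - 1))² + 108*(-5 + (3 - 1))) = -I*√13/6 + (-44 - (-5 + 2)² + 108*(-5 + 2)) = -I*√13/6 + (-44 - 1*(-3)² + 108*(-3)) = -I*√13/6 + (-44 - 1*9 - 324) = -I*√13/6 + (-44 - 9 - 324) = -I*√13/6 - 377 = -377 - I*√13/6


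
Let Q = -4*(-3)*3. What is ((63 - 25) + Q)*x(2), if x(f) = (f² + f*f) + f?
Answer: 740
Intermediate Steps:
Q = 36 (Q = 12*3 = 36)
x(f) = f + 2*f² (x(f) = (f² + f²) + f = 2*f² + f = f + 2*f²)
((63 - 25) + Q)*x(2) = ((63 - 25) + 36)*(2*(1 + 2*2)) = (38 + 36)*(2*(1 + 4)) = 74*(2*5) = 74*10 = 740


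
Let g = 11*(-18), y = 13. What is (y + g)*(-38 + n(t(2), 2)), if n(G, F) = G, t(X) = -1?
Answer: 7215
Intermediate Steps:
g = -198
(y + g)*(-38 + n(t(2), 2)) = (13 - 198)*(-38 - 1) = -185*(-39) = 7215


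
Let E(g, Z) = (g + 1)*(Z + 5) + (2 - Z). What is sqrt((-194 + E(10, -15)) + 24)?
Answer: I*sqrt(263) ≈ 16.217*I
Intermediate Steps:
E(g, Z) = 2 - Z + (1 + g)*(5 + Z) (E(g, Z) = (1 + g)*(5 + Z) + (2 - Z) = 2 - Z + (1 + g)*(5 + Z))
sqrt((-194 + E(10, -15)) + 24) = sqrt((-194 + (7 + 5*10 - 15*10)) + 24) = sqrt((-194 + (7 + 50 - 150)) + 24) = sqrt((-194 - 93) + 24) = sqrt(-287 + 24) = sqrt(-263) = I*sqrt(263)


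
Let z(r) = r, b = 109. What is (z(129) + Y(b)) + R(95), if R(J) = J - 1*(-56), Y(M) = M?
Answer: 389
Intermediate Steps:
R(J) = 56 + J (R(J) = J + 56 = 56 + J)
(z(129) + Y(b)) + R(95) = (129 + 109) + (56 + 95) = 238 + 151 = 389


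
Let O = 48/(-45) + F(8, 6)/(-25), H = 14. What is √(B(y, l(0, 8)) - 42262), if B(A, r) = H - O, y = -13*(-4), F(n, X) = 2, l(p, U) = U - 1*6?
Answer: I*√9505542/15 ≈ 205.54*I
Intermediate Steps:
l(p, U) = -6 + U (l(p, U) = U - 6 = -6 + U)
y = 52
O = -86/75 (O = 48/(-45) + 2/(-25) = 48*(-1/45) + 2*(-1/25) = -16/15 - 2/25 = -86/75 ≈ -1.1467)
B(A, r) = 1136/75 (B(A, r) = 14 - 1*(-86/75) = 14 + 86/75 = 1136/75)
√(B(y, l(0, 8)) - 42262) = √(1136/75 - 42262) = √(-3168514/75) = I*√9505542/15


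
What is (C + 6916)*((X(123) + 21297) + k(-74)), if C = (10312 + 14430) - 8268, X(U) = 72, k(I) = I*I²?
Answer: -8978368450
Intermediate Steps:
k(I) = I³
C = 16474 (C = 24742 - 8268 = 16474)
(C + 6916)*((X(123) + 21297) + k(-74)) = (16474 + 6916)*((72 + 21297) + (-74)³) = 23390*(21369 - 405224) = 23390*(-383855) = -8978368450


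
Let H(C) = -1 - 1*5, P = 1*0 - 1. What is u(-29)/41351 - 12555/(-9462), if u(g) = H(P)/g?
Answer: 5018583039/3782210566 ≈ 1.3269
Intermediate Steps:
P = -1 (P = 0 - 1 = -1)
H(C) = -6 (H(C) = -1 - 5 = -6)
u(g) = -6/g
u(-29)/41351 - 12555/(-9462) = -6/(-29)/41351 - 12555/(-9462) = -6*(-1/29)*(1/41351) - 12555*(-1/9462) = (6/29)*(1/41351) + 4185/3154 = 6/1199179 + 4185/3154 = 5018583039/3782210566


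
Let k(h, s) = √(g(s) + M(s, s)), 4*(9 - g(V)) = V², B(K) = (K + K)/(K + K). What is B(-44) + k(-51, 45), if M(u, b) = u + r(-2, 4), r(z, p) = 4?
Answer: 1 + I*√1793/2 ≈ 1.0 + 21.172*I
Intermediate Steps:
M(u, b) = 4 + u (M(u, b) = u + 4 = 4 + u)
B(K) = 1 (B(K) = (2*K)/((2*K)) = (2*K)*(1/(2*K)) = 1)
g(V) = 9 - V²/4
k(h, s) = √(13 + s - s²/4) (k(h, s) = √((9 - s²/4) + (4 + s)) = √(13 + s - s²/4))
B(-44) + k(-51, 45) = 1 + √(52 - 1*45² + 4*45)/2 = 1 + √(52 - 1*2025 + 180)/2 = 1 + √(52 - 2025 + 180)/2 = 1 + √(-1793)/2 = 1 + (I*√1793)/2 = 1 + I*√1793/2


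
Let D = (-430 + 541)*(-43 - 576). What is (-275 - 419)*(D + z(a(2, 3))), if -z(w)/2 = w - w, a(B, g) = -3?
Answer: 47684046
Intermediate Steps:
z(w) = 0 (z(w) = -2*(w - w) = -2*0 = 0)
D = -68709 (D = 111*(-619) = -68709)
(-275 - 419)*(D + z(a(2, 3))) = (-275 - 419)*(-68709 + 0) = -694*(-68709) = 47684046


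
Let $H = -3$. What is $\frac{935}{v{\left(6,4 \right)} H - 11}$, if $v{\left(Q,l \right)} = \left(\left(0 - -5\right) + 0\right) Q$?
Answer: $- \frac{935}{101} \approx -9.2574$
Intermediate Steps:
$v{\left(Q,l \right)} = 5 Q$ ($v{\left(Q,l \right)} = \left(\left(0 + 5\right) + 0\right) Q = \left(5 + 0\right) Q = 5 Q$)
$\frac{935}{v{\left(6,4 \right)} H - 11} = \frac{935}{5 \cdot 6 \left(-3\right) - 11} = \frac{935}{30 \left(-3\right) - 11} = \frac{935}{-90 - 11} = \frac{935}{-101} = 935 \left(- \frac{1}{101}\right) = - \frac{935}{101}$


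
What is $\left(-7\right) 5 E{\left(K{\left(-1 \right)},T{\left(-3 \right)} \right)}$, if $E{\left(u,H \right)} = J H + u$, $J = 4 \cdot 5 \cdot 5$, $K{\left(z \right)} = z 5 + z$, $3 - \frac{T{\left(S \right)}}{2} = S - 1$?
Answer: $-48790$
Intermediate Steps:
$T{\left(S \right)} = 8 - 2 S$ ($T{\left(S \right)} = 6 - 2 \left(S - 1\right) = 6 - 2 \left(-1 + S\right) = 6 - \left(-2 + 2 S\right) = 8 - 2 S$)
$K{\left(z \right)} = 6 z$ ($K{\left(z \right)} = 5 z + z = 6 z$)
$J = 100$ ($J = 20 \cdot 5 = 100$)
$E{\left(u,H \right)} = u + 100 H$ ($E{\left(u,H \right)} = 100 H + u = u + 100 H$)
$\left(-7\right) 5 E{\left(K{\left(-1 \right)},T{\left(-3 \right)} \right)} = \left(-7\right) 5 \left(6 \left(-1\right) + 100 \left(8 - -6\right)\right) = - 35 \left(-6 + 100 \left(8 + 6\right)\right) = - 35 \left(-6 + 100 \cdot 14\right) = - 35 \left(-6 + 1400\right) = \left(-35\right) 1394 = -48790$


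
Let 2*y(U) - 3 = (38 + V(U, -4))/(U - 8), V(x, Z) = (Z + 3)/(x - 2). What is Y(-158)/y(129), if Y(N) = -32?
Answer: -491744/25463 ≈ -19.312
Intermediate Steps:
V(x, Z) = (3 + Z)/(-2 + x)
y(U) = 3/2 + (38 - 1/(-2 + U))/(2*(-8 + U)) (y(U) = 3/2 + ((38 + (3 - 4)/(-2 + U))/(U - 8))/2 = 3/2 + ((38 - 1/(-2 + U))/(-8 + U))/2 = 3/2 + (38 - 1/(-2 + U))/(2*(-8 + U)))
Y(-158)/y(129) = -32*2*(-8 + 129)*(-2 + 129)/(-1 + (-2 + 129)*(14 + 3*129)) = -32*30734/(-1 + 127*(14 + 387)) = -32*30734/(-1 + 127*401) = -32*30734/(-1 + 50927) = -32/((1/2)*(1/121)*(1/127)*50926) = -32/25463/15367 = -32*15367/25463 = -491744/25463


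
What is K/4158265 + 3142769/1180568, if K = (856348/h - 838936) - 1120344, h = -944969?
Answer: 10163521467711972241/4638961109268969880 ≈ 2.1909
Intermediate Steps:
K = -1851459718668/944969 (K = (856348/(-944969) - 838936) - 1120344 = (856348*(-1/944969) - 838936) - 1120344 = (-856348/944969 - 838936) - 1120344 = -792769369332/944969 - 1120344 = -1851459718668/944969 ≈ -1.9593e+6)
K/4158265 + 3142769/1180568 = -1851459718668/944969/4158265 + 3142769/1180568 = -1851459718668/944969*1/4158265 + 3142769*(1/1180568) = -1851459718668/3929431518785 + 3142769/1180568 = 10163521467711972241/4638961109268969880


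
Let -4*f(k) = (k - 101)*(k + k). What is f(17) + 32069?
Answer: 32783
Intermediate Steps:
f(k) = -k*(-101 + k)/2 (f(k) = -(k - 101)*(k + k)/4 = -(-101 + k)*2*k/4 = -k*(-101 + k)/2)
f(17) + 32069 = (½)*17*(101 - 1*17) + 32069 = (½)*17*(101 - 17) + 32069 = (½)*17*84 + 32069 = 714 + 32069 = 32783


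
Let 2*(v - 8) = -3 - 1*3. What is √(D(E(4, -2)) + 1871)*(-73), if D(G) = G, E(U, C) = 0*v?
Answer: -73*√1871 ≈ -3157.6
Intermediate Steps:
v = 5 (v = 8 + (-3 - 1*3)/2 = 8 + (-3 - 3)/2 = 8 + (½)*(-6) = 8 - 3 = 5)
E(U, C) = 0 (E(U, C) = 0*5 = 0)
√(D(E(4, -2)) + 1871)*(-73) = √(0 + 1871)*(-73) = √1871*(-73) = -73*√1871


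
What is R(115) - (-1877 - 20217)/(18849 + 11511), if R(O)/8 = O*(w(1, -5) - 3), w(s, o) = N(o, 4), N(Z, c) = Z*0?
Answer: -41885753/15180 ≈ -2759.3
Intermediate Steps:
N(Z, c) = 0
w(s, o) = 0
R(O) = -24*O (R(O) = 8*(O*(0 - 3)) = 8*(O*(-3)) = 8*(-3*O) = -24*O)
R(115) - (-1877 - 20217)/(18849 + 11511) = -24*115 - (-1877 - 20217)/(18849 + 11511) = -2760 - (-22094)/30360 = -2760 - 1*(-11047/15180) = -2760 + 11047/15180 = -41885753/15180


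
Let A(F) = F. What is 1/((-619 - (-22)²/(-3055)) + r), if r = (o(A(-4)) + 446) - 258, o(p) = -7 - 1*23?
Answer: -3055/1407871 ≈ -0.0021699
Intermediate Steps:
o(p) = -30 (o(p) = -7 - 23 = -30)
r = 158 (r = (-30 + 446) - 258 = 416 - 258 = 158)
1/((-619 - (-22)²/(-3055)) + r) = 1/((-619 - (-22)²/(-3055)) + 158) = 1/((-619 - 484*(-1)/3055) + 158) = 1/((-619 - 1*(-484/3055)) + 158) = 1/((-619 + 484/3055) + 158) = 1/(-1890561/3055 + 158) = 1/(-1407871/3055) = -3055/1407871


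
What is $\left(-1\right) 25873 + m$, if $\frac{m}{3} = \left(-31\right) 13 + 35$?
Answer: $-26977$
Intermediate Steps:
$m = -1104$ ($m = 3 \left(\left(-31\right) 13 + 35\right) = 3 \left(-403 + 35\right) = 3 \left(-368\right) = -1104$)
$\left(-1\right) 25873 + m = \left(-1\right) 25873 - 1104 = -25873 - 1104 = -26977$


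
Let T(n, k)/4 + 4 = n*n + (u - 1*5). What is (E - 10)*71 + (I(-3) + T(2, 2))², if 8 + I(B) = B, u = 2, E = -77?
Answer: -5648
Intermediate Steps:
I(B) = -8 + B
T(n, k) = -28 + 4*n² (T(n, k) = -16 + 4*(n*n + (2 - 1*5)) = -16 + 4*(n² + (2 - 5)) = -16 + 4*(n² - 3) = -16 + 4*(-3 + n²) = -16 + (-12 + 4*n²) = -28 + 4*n²)
(E - 10)*71 + (I(-3) + T(2, 2))² = (-77 - 10)*71 + ((-8 - 3) + (-28 + 4*2²))² = -87*71 + (-11 + (-28 + 4*4))² = -6177 + (-11 + (-28 + 16))² = -6177 + (-11 - 12)² = -6177 + (-23)² = -6177 + 529 = -5648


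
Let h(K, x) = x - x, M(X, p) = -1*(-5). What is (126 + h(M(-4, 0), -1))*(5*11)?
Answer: 6930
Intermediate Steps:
M(X, p) = 5
h(K, x) = 0
(126 + h(M(-4, 0), -1))*(5*11) = (126 + 0)*(5*11) = 126*55 = 6930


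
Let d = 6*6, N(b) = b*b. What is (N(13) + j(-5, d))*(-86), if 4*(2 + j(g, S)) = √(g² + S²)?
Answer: -14362 - 43*√1321/2 ≈ -15143.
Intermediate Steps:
N(b) = b²
d = 36
j(g, S) = -2 + √(S² + g²)/4 (j(g, S) = -2 + √(g² + S²)/4 = -2 + √(S² + g²)/4)
(N(13) + j(-5, d))*(-86) = (13² + (-2 + √(36² + (-5)²)/4))*(-86) = (169 + (-2 + √(1296 + 25)/4))*(-86) = (169 + (-2 + √1321/4))*(-86) = (167 + √1321/4)*(-86) = -14362 - 43*√1321/2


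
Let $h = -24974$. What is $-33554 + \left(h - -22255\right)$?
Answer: $-36273$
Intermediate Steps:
$-33554 + \left(h - -22255\right) = -33554 - 2719 = -36273$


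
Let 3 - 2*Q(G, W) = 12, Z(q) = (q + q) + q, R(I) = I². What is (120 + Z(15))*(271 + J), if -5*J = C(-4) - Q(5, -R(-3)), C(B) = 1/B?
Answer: 178299/4 ≈ 44575.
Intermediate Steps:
Z(q) = 3*q (Z(q) = 2*q + q = 3*q)
Q(G, W) = -9/2 (Q(G, W) = 3/2 - ½*12 = 3/2 - 6 = -9/2)
J = -17/20 (J = -(1/(-4) - 1*(-9/2))/5 = -(-¼ + 9/2)/5 = -⅕*17/4 = -17/20 ≈ -0.85000)
(120 + Z(15))*(271 + J) = (120 + 3*15)*(271 - 17/20) = (120 + 45)*(5403/20) = 165*(5403/20) = 178299/4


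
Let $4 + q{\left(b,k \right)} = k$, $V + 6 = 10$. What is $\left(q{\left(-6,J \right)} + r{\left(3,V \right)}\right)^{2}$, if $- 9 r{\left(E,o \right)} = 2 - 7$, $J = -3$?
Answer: $\frac{3364}{81} \approx 41.531$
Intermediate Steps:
$V = 4$ ($V = -6 + 10 = 4$)
$q{\left(b,k \right)} = -4 + k$
$r{\left(E,o \right)} = \frac{5}{9}$ ($r{\left(E,o \right)} = - \frac{2 - 7}{9} = \left(- \frac{1}{9}\right) \left(-5\right) = \frac{5}{9}$)
$\left(q{\left(-6,J \right)} + r{\left(3,V \right)}\right)^{2} = \left(\left(-4 - 3\right) + \frac{5}{9}\right)^{2} = \left(-7 + \frac{5}{9}\right)^{2} = \left(- \frac{58}{9}\right)^{2} = \frac{3364}{81}$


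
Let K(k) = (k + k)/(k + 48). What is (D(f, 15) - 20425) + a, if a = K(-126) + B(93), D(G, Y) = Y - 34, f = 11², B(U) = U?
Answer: -264521/13 ≈ -20348.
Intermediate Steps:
f = 121
K(k) = 2*k/(48 + k) (K(k) = (2*k)/(48 + k) = 2*k/(48 + k))
D(G, Y) = -34 + Y
a = 1251/13 (a = 2*(-126)/(48 - 126) + 93 = 2*(-126)/(-78) + 93 = 2*(-126)*(-1/78) + 93 = 42/13 + 93 = 1251/13 ≈ 96.231)
(D(f, 15) - 20425) + a = ((-34 + 15) - 20425) + 1251/13 = (-19 - 20425) + 1251/13 = -20444 + 1251/13 = -264521/13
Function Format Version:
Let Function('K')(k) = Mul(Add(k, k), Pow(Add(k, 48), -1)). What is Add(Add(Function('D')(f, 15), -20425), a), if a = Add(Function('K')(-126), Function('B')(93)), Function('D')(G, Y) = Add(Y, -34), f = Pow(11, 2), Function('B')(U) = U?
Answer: Rational(-264521, 13) ≈ -20348.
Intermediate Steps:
f = 121
Function('K')(k) = Mul(2, k, Pow(Add(48, k), -1)) (Function('K')(k) = Mul(Mul(2, k), Pow(Add(48, k), -1)) = Mul(2, k, Pow(Add(48, k), -1)))
Function('D')(G, Y) = Add(-34, Y)
a = Rational(1251, 13) (a = Add(Mul(2, -126, Pow(Add(48, -126), -1)), 93) = Add(Mul(2, -126, Pow(-78, -1)), 93) = Add(Mul(2, -126, Rational(-1, 78)), 93) = Add(Rational(42, 13), 93) = Rational(1251, 13) ≈ 96.231)
Add(Add(Function('D')(f, 15), -20425), a) = Add(Add(Add(-34, 15), -20425), Rational(1251, 13)) = Add(Add(-19, -20425), Rational(1251, 13)) = Add(-20444, Rational(1251, 13)) = Rational(-264521, 13)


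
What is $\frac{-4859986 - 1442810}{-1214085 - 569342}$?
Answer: $\frac{6302796}{1783427} \approx 3.5341$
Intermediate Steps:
$\frac{-4859986 - 1442810}{-1214085 - 569342} = - \frac{6302796}{-1783427} = \left(-6302796\right) \left(- \frac{1}{1783427}\right) = \frac{6302796}{1783427}$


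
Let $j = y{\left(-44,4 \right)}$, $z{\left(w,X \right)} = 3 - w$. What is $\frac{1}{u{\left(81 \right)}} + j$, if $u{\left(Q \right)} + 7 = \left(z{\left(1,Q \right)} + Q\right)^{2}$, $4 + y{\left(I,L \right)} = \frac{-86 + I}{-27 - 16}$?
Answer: $- \frac{289001}{295926} \approx -0.9766$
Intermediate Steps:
$y{\left(I,L \right)} = -2 - \frac{I}{43}$ ($y{\left(I,L \right)} = -4 + \frac{-86 + I}{-27 - 16} = -4 + \frac{-86 + I}{-43} = -4 + \left(-86 + I\right) \left(- \frac{1}{43}\right) = -4 - \left(-2 + \frac{I}{43}\right) = -2 - \frac{I}{43}$)
$u{\left(Q \right)} = -7 + \left(2 + Q\right)^{2}$ ($u{\left(Q \right)} = -7 + \left(\left(3 - 1\right) + Q\right)^{2} = -7 + \left(2 + Q\right)^{2}$)
$j = - \frac{42}{43}$ ($j = -2 - - \frac{44}{43} = -2 + \frac{44}{43} = - \frac{42}{43} \approx -0.97674$)
$\frac{1}{u{\left(81 \right)}} + j = \frac{1}{-7 + \left(2 + 81\right)^{2}} - \frac{42}{43} = \frac{1}{-7 + 83^{2}} - \frac{42}{43} = \frac{1}{-7 + 6889} - \frac{42}{43} = \frac{1}{6882} - \frac{42}{43} = - \frac{289001}{295926}$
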